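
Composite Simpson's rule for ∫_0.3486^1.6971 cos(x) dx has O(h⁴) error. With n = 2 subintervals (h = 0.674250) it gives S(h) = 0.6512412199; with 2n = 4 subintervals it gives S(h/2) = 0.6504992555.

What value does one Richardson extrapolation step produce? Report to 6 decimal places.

With r = 4 the leading error scales as h^4, so the weight is 2^4 = 16.
2^4*A(h/2) = 10.4079880880; minus A(h) gives 9.7567468681.
Divide by 2^4 − 1 = 15.
R = 9.7567468681/15 = 0.6504497912

0.650450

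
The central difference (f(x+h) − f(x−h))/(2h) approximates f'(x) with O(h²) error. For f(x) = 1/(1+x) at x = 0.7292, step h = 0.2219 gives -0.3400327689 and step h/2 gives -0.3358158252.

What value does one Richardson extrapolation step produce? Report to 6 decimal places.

Error is O(h^2); halving h shrinks it by 2^2 = 4.
4×(-0.3358158252) = -1.3432633008; (-1.3432633008) − (-0.3400327689) = -1.0032305319
Extrapolated: (-1.0032305319) / 3 = -0.3344101773

-0.334410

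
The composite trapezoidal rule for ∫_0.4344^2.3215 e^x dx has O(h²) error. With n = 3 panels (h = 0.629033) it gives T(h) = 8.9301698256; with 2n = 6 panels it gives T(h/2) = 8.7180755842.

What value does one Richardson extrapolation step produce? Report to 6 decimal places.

8.647378

Order 2 gives 2^r = 4 and 2^r − 1 = 3.
Weighted: 34.8723023368 − 8.9301698256 = 25.9421325112
Divide by 2^2 − 1 = 3.
R = 25.9421325112/3 = 8.6473775037
Gap between inputs: 2.121e-01; correction applied: −0.0706980805.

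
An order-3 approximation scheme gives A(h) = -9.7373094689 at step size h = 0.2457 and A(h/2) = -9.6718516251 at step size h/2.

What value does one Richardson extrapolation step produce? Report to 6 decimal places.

-9.662501

Leading term ∝ h^3; use weight 8 = 2^3.
Top: 8(-9.6718516251) − (-9.7373094689) = -67.6375035319
Denominator 8 − 1 = 7.
Extrapolated: (-67.6375035319) / 7 = -9.6625005046
Correction |R − A(h/2)| = 9.351e-03; gap |A(h/2) − A(h)| = 6.546e-02.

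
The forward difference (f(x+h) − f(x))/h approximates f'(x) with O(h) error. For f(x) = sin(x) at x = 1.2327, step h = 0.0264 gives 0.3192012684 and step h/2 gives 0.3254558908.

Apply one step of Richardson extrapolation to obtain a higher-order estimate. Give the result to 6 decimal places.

0.331711

Order 1 gives 2^r = 2 and 2^r − 1 = 1.
Weighted: 0.6509117816 − 0.3192012684 = 0.3317105132
Divide by 2^1 − 1 = 1.
Extrapolated: 0.3317105132 / 1 = 0.3317105132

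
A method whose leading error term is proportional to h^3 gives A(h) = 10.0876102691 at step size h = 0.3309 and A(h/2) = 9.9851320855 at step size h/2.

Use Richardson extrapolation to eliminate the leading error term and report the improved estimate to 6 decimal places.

9.970492

Order 3 gives 2^r = 8 and 2^r − 1 = 7.
A(h/2) − A(h) = 9.9851320855 − 10.0876102691 = -0.1024781836
Correction (A(h/2) − A(h))/(8 − 1) = (-0.1024781836)/7 = -0.0146397405
R = A(h/2) + (A(h/2) − A(h))/7 = 9.9851320855 − 0.0146397405 = 9.9704923450
Shift from A(h/2): −0.0146397405.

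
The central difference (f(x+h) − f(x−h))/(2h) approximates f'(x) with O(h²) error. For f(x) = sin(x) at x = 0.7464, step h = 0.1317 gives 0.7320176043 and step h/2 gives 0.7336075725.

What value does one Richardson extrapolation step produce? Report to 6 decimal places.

The method has order 2: 2^2 = 4.
4*0.7336075725 = 2.9344302900; subtract 0.7320176043 → 2.2024126857
Denominator 4 − 1 = 3.
2.2024126857 ÷ 3 = 0.7341375619
Shift from A(h/2): +0.0005299894.

0.734138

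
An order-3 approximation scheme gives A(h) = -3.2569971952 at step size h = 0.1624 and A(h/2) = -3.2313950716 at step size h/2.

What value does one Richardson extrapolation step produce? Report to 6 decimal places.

-3.227738

r = 3, so 2^r = 8.
8 × (-3.2313950716) = -25.8511605728; subtract (-3.2569971952) → -22.5941633776
Divide by 2^3 − 1 = 7.
So the Richardson estimate is -3.2277376254.
Correction |R − A(h/2)| = 3.657e-03; gap |A(h/2) − A(h)| = 2.560e-02.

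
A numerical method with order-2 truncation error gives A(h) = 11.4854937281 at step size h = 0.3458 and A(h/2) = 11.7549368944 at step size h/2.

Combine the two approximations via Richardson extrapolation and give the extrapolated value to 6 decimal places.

Order 2 gives 2^r = 4 and 2^r − 1 = 3.
Weighted: 47.0197475776 − 11.4854937281 = 35.5342538495
R = 35.5342538495/3 = 11.8447512832
Gap between inputs: 2.694e-01; correction applied: +0.0898143888.

11.844751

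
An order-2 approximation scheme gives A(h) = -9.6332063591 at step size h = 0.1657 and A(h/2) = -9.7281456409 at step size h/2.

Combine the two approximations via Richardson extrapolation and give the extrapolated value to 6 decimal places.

Error is O(h^2); halving h shrinks it by 2^2 = 4.
Numerator 4·A(h/2) − A(h) = 4·(-9.7281456409) − (-9.6332063591) = -29.2793762045
Denominator 4 − 1 = 3.
(4·(-9.7281456409) − (-9.6332063591))/(4 − 1) = -9.7597920682

-9.759792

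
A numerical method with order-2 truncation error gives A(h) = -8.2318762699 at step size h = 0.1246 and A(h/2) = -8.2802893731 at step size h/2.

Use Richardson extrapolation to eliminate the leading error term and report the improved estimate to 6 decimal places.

-8.296427

Method order is 2; weight 2^2 = 4.
4*(-8.2802893731) − (-8.2318762699) = -24.8892812225
Extrapolated: (-24.8892812225) / 3 = -8.2964270742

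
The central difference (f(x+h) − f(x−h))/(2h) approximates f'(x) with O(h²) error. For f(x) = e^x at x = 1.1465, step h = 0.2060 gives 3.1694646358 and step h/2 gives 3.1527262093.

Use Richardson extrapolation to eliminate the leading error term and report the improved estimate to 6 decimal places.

r = 2: numerator weight 4, denominator 3.
Top: 4(3.1527262093) − (3.1694646358) = 9.4414402014
Denominator 4 − 1 = 3.
So the Richardson estimate is 3.1471467338.

3.147147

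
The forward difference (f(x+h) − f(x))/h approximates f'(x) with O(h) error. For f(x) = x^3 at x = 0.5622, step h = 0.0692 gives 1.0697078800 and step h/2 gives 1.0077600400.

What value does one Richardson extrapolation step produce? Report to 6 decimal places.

0.945812

r = 1, so 2^r = 2.
Numerator 2*A(h/2) − A(h) = 2*1.0077600400 − 1.0697078800 = 0.9458122000
Denominator 2 − 1 = 1.
(2*1.0077600400 − 1.0697078800)/(2 − 1) = 0.9458122000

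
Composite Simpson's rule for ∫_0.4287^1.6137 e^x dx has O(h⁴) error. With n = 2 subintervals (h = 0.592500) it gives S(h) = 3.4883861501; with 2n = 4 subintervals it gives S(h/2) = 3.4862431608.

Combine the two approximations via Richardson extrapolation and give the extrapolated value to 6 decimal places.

r = 4, so 2^r = 16.
16 × 3.4862431608 = 55.7798905728; subtract 3.4883861501 → 52.2915044227
52.2915044227 ÷ 15 = 3.4861002948

3.486100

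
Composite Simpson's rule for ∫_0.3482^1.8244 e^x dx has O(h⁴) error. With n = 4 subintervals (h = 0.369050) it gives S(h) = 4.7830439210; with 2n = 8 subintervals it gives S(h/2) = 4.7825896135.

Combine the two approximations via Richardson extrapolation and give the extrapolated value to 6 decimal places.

4.782559

Method order is 4; weight 2^4 = 16.
A(h/2) − A(h) = 4.7825896135 − 4.7830439210 = -0.0004543075
Correction (A(h/2) − A(h))/(16 − 1) = (-0.0004543075)/15 = -0.0000302872
R = 4.7825896135 − 0.0000302872 = 4.7825593263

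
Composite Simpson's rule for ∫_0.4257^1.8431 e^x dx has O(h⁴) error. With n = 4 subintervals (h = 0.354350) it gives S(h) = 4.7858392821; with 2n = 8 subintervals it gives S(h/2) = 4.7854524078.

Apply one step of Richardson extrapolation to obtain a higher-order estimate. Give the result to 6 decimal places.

4.785427

r = 4: numerator weight 16, denominator 15.
Top: 16(4.7854524078) − (4.7858392821) = 71.7813992427
R = 71.7813992427/15 = 4.7854266162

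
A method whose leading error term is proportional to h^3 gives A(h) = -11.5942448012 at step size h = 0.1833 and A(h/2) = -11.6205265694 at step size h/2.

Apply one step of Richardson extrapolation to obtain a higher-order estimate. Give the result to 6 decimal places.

-11.624281

Leading term ∝ h^3; use weight 8 = 2^3.
Numerator 8*A(h/2) − A(h) = 8*(-11.6205265694) − (-11.5942448012) = -81.3699677540
Denominator 8 − 1 = 7.
So the Richardson estimate is -11.6242811077.
Gap between inputs: 2.628e-02; correction applied: −0.0037545383.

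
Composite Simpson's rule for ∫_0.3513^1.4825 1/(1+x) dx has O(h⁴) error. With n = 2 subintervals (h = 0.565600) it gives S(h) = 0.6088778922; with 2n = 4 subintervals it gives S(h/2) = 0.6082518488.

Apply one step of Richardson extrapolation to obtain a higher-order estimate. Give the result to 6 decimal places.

0.608210

Order 4 gives 2^r = 16 and 2^r − 1 = 15.
16 × 0.6082518488 − 0.6088778922 = 9.1231516886
Divide by 2^4 − 1 = 15.
Result: 0.6082101126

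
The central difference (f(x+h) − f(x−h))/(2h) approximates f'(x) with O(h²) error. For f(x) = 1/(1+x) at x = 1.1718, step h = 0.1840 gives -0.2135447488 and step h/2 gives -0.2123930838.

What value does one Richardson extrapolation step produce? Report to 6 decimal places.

The method has order 2: 2^2 = 4.
A(h/2) − A(h) = -0.2123930838 − (-0.2135447488) = 0.0011516650
Correction (A(h/2) − A(h))/(4 − 1) = 0.0011516650/3 = 0.0003838883
R = -0.2123930838 + 0.0003838883 = -0.2120091955
Shift from A(h/2): +0.0003838883.

-0.212009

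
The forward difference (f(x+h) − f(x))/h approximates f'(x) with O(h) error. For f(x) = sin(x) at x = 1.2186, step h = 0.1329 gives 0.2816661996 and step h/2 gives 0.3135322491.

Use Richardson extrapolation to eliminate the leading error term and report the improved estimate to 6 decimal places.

The method has order 1: 2^1 = 2.
Top: 2(0.3135322491) − (0.2816661996) = 0.3453982986
0.3453982986 ÷ 1 = 0.3453982986
Correction |R − A(h/2)| = 3.187e-02; gap |A(h/2) − A(h)| = 3.187e-02.

0.345398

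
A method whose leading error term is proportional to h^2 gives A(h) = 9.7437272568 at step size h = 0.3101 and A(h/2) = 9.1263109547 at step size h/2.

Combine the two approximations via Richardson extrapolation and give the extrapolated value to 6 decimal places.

r = 2: numerator weight 4, denominator 3.
4*9.1263109547 = 36.5052438188; subtract 9.7437272568 → 26.7615165620
(4*9.1263109547 − 9.7437272568)/(4 − 1) = 8.9205055207
Gap between inputs: 6.174e-01; correction applied: −0.2058054340.

8.920506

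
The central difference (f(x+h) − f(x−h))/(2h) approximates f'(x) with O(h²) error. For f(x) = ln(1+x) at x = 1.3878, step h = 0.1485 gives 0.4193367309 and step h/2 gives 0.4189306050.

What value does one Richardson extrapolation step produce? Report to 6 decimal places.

Method order is 2; weight 2^2 = 4.
Difference of the inputs: 0.4189306050 − 0.4193367309 = -0.0004061259
Correction (A(h/2) − A(h))/(4 − 1) = (-0.0004061259)/3 = -0.0001353753
R = A(h/2) + (A(h/2) − A(h))/3 = 0.4189306050 − 0.0001353753 = 0.4187952297

0.418795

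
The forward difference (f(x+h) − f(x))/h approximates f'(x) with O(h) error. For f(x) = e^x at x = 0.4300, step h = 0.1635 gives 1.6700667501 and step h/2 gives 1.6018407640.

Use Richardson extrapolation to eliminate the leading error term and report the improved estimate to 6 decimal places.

Leading term ∝ h^1; use weight 2 = 2^1.
Numerator 2×A(h/2) − A(h) = 2×1.6018407640 − 1.6700667501 = 1.5336147779
R = 1.5336147779/1 = 1.5336147779

1.533615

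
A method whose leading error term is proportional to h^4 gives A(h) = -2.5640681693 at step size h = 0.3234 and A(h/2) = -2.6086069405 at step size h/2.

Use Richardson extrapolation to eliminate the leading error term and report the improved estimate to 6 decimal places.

-2.611576

Leading term ∝ h^4; use weight 16 = 2^4.
Weighted: (-41.7377110480) − (-2.5640681693) = -39.1736428787
Divide by 2^4 − 1 = 15.
(16*(-2.6086069405) − (-2.5640681693))/(16 − 1) = -2.6115761919
Correction |R − A(h/2)| = 2.969e-03; gap |A(h/2) − A(h)| = 4.454e-02.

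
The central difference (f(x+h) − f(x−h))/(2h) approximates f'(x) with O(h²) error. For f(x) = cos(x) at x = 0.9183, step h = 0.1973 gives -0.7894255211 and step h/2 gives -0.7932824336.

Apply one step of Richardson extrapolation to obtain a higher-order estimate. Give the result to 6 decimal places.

-0.794568

Method order is 2; weight 2^2 = 4.
Numerator 4 × A(h/2) − A(h) = 4 × (-0.7932824336) − (-0.7894255211) = -2.3837042133
Extrapolated: (-2.3837042133) / 3 = -0.7945680711
Correction |R − A(h/2)| = 1.286e-03; gap |A(h/2) − A(h)| = 3.857e-03.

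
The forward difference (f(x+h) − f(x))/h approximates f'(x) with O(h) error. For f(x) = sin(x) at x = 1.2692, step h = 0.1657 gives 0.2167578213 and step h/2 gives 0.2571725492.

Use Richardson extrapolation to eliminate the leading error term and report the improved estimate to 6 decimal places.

0.297587

Error is O(h^1); halving h shrinks it by 2^1 = 2.
2^1*A(h/2) = 0.5143450984; minus A(h) gives 0.2975872771.
0.2975872771 ÷ 1 = 0.2975872771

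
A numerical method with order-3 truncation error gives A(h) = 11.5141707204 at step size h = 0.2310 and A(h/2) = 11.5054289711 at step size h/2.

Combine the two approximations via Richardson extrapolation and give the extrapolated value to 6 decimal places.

11.504180

The method has order 3: 2^3 = 8.
Numerator 8·A(h/2) − A(h) = 8·11.5054289711 − 11.5141707204 = 80.5292610484
Divide by 2^3 − 1 = 7.
80.5292610484 ÷ 7 = 11.5041801498
Correction |R − A(h/2)| = 1.249e-03; gap |A(h/2) − A(h)| = 8.742e-03.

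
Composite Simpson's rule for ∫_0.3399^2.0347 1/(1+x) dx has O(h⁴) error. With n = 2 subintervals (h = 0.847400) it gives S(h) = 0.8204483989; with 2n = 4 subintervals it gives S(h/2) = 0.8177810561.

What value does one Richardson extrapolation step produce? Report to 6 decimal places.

0.817603

Method order is 4; weight 2^4 = 16.
A(h/2) − A(h) = 0.8177810561 − 0.8204483989 = -0.0026673428
Correction (A(h/2) − A(h))/(16 − 1) = (-0.0026673428)/15 = -0.0001778229
R = A(h/2) + (A(h/2) − A(h))/15 = 0.8177810561 − 0.0001778229 = 0.8176032332
Gap between inputs: 2.667e-03; correction applied: −0.0001778229.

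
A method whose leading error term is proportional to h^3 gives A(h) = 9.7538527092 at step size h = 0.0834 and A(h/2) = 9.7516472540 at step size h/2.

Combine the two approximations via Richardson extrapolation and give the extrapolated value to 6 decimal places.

9.751332

Method order is 3; weight 2^3 = 8.
2^3×A(h/2) = 78.0131780320; minus A(h) gives 68.2593253228.
68.2593253228 ÷ 7 = 9.7513321890
Gap between inputs: 2.205e-03; correction applied: −0.0003150650.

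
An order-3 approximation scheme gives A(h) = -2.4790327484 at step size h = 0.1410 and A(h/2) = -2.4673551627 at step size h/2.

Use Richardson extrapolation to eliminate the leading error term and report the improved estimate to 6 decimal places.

-2.465687

With r = 3 the leading error scales as h^3, so the weight is 2^3 = 8.
2^3×A(h/2) = -19.7388413016; minus A(h) gives -17.2598085532.
Extrapolated: (-17.2598085532) / 7 = -2.4656869362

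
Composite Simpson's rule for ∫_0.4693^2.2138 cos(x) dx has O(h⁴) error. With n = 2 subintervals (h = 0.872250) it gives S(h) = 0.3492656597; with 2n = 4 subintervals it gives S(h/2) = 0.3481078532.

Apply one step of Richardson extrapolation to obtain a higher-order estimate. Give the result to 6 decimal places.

0.348031

Method order is 4; weight 2^4 = 16.
16·0.3481078532 = 5.5697256512; subtract 0.3492656597 → 5.2204599915
Denominator 16 − 1 = 15.
Result: 0.3480306661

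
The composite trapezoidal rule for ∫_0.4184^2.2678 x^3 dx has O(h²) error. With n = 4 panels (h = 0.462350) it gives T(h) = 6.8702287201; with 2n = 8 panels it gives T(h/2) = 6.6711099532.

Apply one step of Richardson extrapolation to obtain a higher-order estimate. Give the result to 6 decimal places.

r = 2: numerator weight 4, denominator 3.
Top: 4(6.6711099532) − (6.8702287201) = 19.8142110927
19.8142110927 ÷ 3 = 6.6047370309
Correction |R − A(h/2)| = 6.637e-02; gap |A(h/2) − A(h)| = 1.991e-01.

6.604737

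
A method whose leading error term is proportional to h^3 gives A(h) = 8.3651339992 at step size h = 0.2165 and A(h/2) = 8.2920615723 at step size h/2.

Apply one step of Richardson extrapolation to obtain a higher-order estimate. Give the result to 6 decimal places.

8.281623

r = 3, so 2^r = 8.
2^3·A(h/2) = 66.3364925784; minus A(h) gives 57.9713585792.
R = 57.9713585792/7 = 8.2816226542
Correction |R − A(h/2)| = 1.044e-02; gap |A(h/2) − A(h)| = 7.307e-02.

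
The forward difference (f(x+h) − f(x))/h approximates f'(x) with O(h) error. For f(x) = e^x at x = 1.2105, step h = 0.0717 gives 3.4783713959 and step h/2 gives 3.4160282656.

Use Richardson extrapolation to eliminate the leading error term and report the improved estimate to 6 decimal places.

Leading term ∝ h^1; use weight 2 = 2^1.
2 × 3.4160282656 = 6.8320565312; 6.8320565312 − 3.4783713959 = 3.3536851353
Divide by 2^1 − 1 = 1.
So the Richardson estimate is 3.3536851353.

3.353685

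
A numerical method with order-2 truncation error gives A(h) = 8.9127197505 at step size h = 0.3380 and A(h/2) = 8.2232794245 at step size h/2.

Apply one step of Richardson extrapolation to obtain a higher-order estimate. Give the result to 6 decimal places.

Order 2 gives 2^r = 4 and 2^r − 1 = 3.
Weighted: 32.8931176980 − 8.9127197505 = 23.9803979475
23.9803979475 ÷ 3 = 7.9934659825

7.993466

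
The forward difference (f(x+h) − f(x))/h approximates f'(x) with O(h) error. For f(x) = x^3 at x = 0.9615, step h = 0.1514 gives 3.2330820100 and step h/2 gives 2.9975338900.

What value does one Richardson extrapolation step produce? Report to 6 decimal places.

2.761986

r = 1, so 2^r = 2.
Weighted: 5.9950677800 − 3.2330820100 = 2.7619857700
Divide by 2^1 − 1 = 1.
Extrapolated: 2.7619857700 / 1 = 2.7619857700
Shift from A(h/2): −0.2355481200.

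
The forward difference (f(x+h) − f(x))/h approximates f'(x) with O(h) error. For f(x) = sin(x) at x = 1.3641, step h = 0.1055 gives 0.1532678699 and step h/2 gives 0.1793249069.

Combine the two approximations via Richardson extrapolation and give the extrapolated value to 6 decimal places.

0.205382

Order 1 gives 2^r = 2 and 2^r − 1 = 1.
2^1·A(h/2) = 0.3586498138; minus A(h) gives 0.2053819439.
Divide by 2^1 − 1 = 1.
Extrapolated: 0.2053819439 / 1 = 0.2053819439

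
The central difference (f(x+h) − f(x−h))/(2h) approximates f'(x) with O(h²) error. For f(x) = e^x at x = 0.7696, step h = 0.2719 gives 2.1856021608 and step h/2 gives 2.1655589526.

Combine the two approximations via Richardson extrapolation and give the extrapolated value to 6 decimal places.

2.158878

Leading term ∝ h^2; use weight 4 = 2^2.
Numerator 4·A(h/2) − A(h) = 4·2.1655589526 − 2.1856021608 = 6.4766336496
R = 6.4766336496/3 = 2.1588778832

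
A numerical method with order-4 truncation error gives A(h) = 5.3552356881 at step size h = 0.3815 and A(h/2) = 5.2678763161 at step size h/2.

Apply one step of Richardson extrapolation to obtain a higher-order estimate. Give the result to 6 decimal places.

With r = 4 the leading error scales as h^4, so the weight is 2^4 = 16.
Difference of the inputs: 5.2678763161 − 5.3552356881 = -0.0873593720
Divide by 2^4 − 1 = 15: (-0.0873593720)/15 = -0.0058239581
R = 5.2678763161 − 0.0058239581 = 5.2620523580

5.262052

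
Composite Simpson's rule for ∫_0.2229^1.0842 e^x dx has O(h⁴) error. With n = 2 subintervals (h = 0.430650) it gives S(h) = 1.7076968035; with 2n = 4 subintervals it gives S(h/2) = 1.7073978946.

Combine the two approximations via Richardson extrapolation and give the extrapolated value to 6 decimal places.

Error is O(h^4); halving h shrinks it by 2^4 = 16.
Top: 16(1.7073978946) − (1.7076968035) = 25.6106695101
Divide by 2^4 − 1 = 15.
R = 25.6106695101/15 = 1.7073779673
Gap between inputs: 2.989e-04; correction applied: −0.0000199273.

1.707378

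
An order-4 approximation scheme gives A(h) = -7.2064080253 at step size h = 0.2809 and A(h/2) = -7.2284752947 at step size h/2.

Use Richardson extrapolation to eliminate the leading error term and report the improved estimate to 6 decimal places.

-7.229946

Error is O(h^4); halving h shrinks it by 2^4 = 16.
2^4·A(h/2) = -115.6556047152; minus A(h) gives -108.4491966899.
(-108.4491966899) ÷ 15 = -7.2299464460
Gap between inputs: 2.207e-02; correction applied: −0.0014711513.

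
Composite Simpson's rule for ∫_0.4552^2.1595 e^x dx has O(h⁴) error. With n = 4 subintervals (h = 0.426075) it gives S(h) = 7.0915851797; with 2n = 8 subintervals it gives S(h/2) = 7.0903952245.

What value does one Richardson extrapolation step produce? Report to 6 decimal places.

7.090316

The method has order 4: 2^4 = 16.
16×7.0903952245 = 113.4463235920; subtract 7.0915851797 → 106.3547384123
Divide by 2^4 − 1 = 15.
So the Richardson estimate is 7.0903158942.
Gap between inputs: 1.190e-03; correction applied: −0.0000793303.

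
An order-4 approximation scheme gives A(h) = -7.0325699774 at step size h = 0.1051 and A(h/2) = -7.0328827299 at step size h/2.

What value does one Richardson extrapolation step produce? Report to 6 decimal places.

-7.032904

Order 4 gives 2^r = 16 and 2^r − 1 = 15.
2^4 × A(h/2) = -112.5261236784; minus A(h) gives -105.4935537010.
Divide by 2^4 − 1 = 15.
(16 × (-7.0328827299) − (-7.0325699774))/(16 − 1) = -7.0329035801
Correction |R − A(h/2)| = 2.085e-05; gap |A(h/2) − A(h)| = 3.128e-04.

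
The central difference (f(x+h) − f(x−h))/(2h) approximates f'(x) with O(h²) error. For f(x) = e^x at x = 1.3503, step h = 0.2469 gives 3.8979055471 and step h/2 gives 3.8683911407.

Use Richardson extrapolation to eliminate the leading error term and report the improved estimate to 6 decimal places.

3.858553

Error is O(h^2); halving h shrinks it by 2^2 = 4.
Weighted: 15.4735645628 − 3.8979055471 = 11.5756590157
Divide by 2^2 − 1 = 3.
(4 × 3.8683911407 − 3.8979055471)/(4 − 1) = 3.8585530052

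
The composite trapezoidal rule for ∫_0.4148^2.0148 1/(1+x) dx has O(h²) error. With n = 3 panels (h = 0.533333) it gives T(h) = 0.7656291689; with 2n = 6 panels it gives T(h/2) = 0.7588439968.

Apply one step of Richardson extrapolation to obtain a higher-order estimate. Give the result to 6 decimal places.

Leading term ∝ h^2; use weight 4 = 2^2.
4 × 0.7588439968 − 0.7656291689 = 2.2697468183
2.2697468183 ÷ 3 = 0.7565822728

0.756582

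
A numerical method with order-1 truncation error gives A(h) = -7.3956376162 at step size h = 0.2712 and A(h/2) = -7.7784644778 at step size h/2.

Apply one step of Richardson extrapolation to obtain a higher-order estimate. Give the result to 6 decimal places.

Error is O(h^1); halving h shrinks it by 2^1 = 2.
Numerator 2 × A(h/2) − A(h) = 2 × (-7.7784644778) − (-7.3956376162) = -8.1612913394
Divide by 2^1 − 1 = 1.
Result: -8.1612913394

-8.161291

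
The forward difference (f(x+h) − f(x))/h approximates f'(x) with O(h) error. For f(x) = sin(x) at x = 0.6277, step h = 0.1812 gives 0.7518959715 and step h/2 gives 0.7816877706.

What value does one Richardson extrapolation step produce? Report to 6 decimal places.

0.811480

r = 1, so 2^r = 2.
Numerator 2×A(h/2) − A(h) = 2×0.7816877706 − 0.7518959715 = 0.8114795697
Extrapolated: 0.8114795697 / 1 = 0.8114795697
Shift from A(h/2): +0.0297917991.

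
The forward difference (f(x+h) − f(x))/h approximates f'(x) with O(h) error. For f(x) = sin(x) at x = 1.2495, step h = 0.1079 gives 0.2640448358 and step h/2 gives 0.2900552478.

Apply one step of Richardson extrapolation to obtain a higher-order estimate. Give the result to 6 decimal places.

Order 1 gives 2^r = 2 and 2^r − 1 = 1.
Difference of the inputs: 0.2900552478 − 0.2640448358 = 0.0260104120
Correction (A(h/2) − A(h))/(2 − 1) = 0.0260104120/1 = 0.0260104120
R = A(h/2) + (A(h/2) − A(h))/1 = 0.2900552478 + 0.0260104120 = 0.3160656598
Shift from A(h/2): +0.0260104120.

0.316066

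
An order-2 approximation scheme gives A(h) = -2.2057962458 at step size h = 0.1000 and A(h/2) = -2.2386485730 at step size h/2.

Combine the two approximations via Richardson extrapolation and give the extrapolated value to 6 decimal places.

-2.249599

Method order is 2; weight 2^2 = 4.
2^2·A(h/2) = -8.9545942920; minus A(h) gives -6.7487980462.
Divide by 2^2 − 1 = 3.
R = (-6.7487980462)/3 = -2.2495993487
Gap between inputs: 3.285e-02; correction applied: −0.0109507757.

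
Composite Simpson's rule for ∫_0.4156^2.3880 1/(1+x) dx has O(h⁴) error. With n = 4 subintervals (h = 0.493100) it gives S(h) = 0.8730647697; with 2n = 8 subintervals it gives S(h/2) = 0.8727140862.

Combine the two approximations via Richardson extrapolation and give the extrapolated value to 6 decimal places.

0.872691

r = 4, so 2^r = 16.
16×0.8727140862 = 13.9634253792; 13.9634253792 − 0.8730647697 = 13.0903606095
R = 13.0903606095/15 = 0.8726907073
Gap between inputs: 3.507e-04; correction applied: −0.0000233789.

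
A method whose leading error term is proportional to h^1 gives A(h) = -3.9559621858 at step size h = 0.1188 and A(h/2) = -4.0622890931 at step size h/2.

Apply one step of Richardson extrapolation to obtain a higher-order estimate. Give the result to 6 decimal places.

Leading term ∝ h^1; use weight 2 = 2^1.
2 × (-4.0622890931) = -8.1245781862; (-8.1245781862) − (-3.9559621858) = -4.1686160004
R = (-4.1686160004)/1 = -4.1686160004

-4.168616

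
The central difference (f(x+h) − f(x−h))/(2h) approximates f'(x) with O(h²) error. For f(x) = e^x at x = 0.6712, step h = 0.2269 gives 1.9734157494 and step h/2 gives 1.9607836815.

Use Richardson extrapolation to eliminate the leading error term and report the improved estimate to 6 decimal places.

The method has order 2: 2^2 = 4.
Difference of the inputs: 1.9607836815 − 1.9734157494 = -0.0126320679
Correction (A(h/2) − A(h))/(4 − 1) = (-0.0126320679)/3 = -0.0042106893
R = A(h/2) + (A(h/2) − A(h))/3 = 1.9607836815 − 0.0042106893 = 1.9565729922

1.956573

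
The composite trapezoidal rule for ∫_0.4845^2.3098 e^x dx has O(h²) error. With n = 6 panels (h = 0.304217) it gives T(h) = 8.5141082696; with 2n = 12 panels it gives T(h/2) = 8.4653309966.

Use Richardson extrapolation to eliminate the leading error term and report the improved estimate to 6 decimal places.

8.449072

Order 2 gives 2^r = 4 and 2^r − 1 = 3.
4*8.4653309966 = 33.8613239864; subtract 8.5141082696 → 25.3472157168
25.3472157168 ÷ 3 = 8.4490719056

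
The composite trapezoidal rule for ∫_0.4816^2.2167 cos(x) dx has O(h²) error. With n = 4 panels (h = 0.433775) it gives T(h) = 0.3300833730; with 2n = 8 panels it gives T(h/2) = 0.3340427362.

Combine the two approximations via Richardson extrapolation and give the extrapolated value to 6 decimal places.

Leading term ∝ h^2; use weight 4 = 2^2.
Numerator 4×A(h/2) − A(h) = 4×0.3340427362 − 0.3300833730 = 1.0060875718
Denominator 4 − 1 = 3.
1.0060875718 ÷ 3 = 0.3353625239

0.335363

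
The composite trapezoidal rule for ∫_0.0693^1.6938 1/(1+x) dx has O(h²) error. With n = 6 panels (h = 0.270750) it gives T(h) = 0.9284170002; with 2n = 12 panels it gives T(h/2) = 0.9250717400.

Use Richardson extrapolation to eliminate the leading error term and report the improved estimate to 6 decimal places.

0.923957

Method order is 2; weight 2^2 = 4.
4*0.9250717400 = 3.7002869600; subtract 0.9284170002 → 2.7718699598
Denominator 4 − 1 = 3.
So the Richardson estimate is 0.9239566533.
Correction |R − A(h/2)| = 1.115e-03; gap |A(h/2) − A(h)| = 3.345e-03.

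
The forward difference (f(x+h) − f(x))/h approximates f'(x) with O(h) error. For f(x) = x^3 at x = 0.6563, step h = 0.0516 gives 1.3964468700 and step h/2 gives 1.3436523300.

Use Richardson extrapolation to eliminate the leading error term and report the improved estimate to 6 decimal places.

Method order is 1; weight 2^1 = 2.
Weighted: 2.6873046600 − 1.3964468700 = 1.2908577900
Divide by 2^1 − 1 = 1.
Extrapolated: 1.2908577900 / 1 = 1.2908577900

1.290858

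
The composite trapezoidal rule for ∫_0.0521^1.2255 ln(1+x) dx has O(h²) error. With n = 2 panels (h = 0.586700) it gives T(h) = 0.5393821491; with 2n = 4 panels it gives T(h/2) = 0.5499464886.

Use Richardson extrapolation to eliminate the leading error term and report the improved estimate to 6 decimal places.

r = 2: numerator weight 4, denominator 3.
Numerator 4*A(h/2) − A(h) = 4*0.5499464886 − 0.5393821491 = 1.6604038053
Divide by 2^2 − 1 = 3.
(4*0.5499464886 − 0.5393821491)/(4 − 1) = 0.5534679351
Gap between inputs: 1.056e-02; correction applied: +0.0035214465.

0.553468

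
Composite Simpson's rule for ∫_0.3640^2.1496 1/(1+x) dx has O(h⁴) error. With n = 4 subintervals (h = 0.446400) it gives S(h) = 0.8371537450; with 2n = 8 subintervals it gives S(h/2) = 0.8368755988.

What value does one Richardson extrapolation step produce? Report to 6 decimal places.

0.836857

r = 4, so 2^r = 16.
2^4*A(h/2) = 13.3900095808; minus A(h) gives 12.5528558358.
Extrapolated: 12.5528558358 / 15 = 0.8368570557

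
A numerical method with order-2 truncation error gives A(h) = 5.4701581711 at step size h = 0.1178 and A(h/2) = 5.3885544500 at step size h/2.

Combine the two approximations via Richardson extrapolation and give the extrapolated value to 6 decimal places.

5.361353

r = 2, so 2^r = 4.
4 × 5.3885544500 − 5.4701581711 = 16.0840596289
R = 16.0840596289/3 = 5.3613532096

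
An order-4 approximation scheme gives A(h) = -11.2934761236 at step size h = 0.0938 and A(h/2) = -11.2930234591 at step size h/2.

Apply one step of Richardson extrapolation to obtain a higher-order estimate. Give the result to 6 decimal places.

-11.292993

Method order is 4; weight 2^4 = 16.
2^4 × A(h/2) = -180.6883753456; minus A(h) gives -169.3948992220.
Divide by 2^4 − 1 = 15.
(-169.3948992220) ÷ 15 = -11.2929932815
Gap between inputs: 4.527e-04; correction applied: +0.0000301776.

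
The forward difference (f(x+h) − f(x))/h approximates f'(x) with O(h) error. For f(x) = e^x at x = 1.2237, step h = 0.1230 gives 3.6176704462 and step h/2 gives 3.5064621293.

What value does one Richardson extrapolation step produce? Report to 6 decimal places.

3.395254

With r = 1 the leading error scales as h^1, so the weight is 2^1 = 2.
Difference of the inputs: 3.5064621293 − 3.6176704462 = -0.1112083169
Divide by 2^1 − 1 = 1: (-0.1112083169)/1 = -0.1112083169
R = 3.5064621293 − 0.1112083169 = 3.3952538124
Shift from A(h/2): −0.1112083169.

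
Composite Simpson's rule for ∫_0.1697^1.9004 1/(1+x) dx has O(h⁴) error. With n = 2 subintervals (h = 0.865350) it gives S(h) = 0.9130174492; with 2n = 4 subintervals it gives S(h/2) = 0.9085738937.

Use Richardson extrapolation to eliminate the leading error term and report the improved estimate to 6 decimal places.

Leading term ∝ h^4; use weight 16 = 2^4.
Numerator 16*A(h/2) − A(h) = 16*0.9085738937 − 0.9130174492 = 13.6241648500
Denominator 16 − 1 = 15.
Extrapolated: 13.6241648500 / 15 = 0.9082776567
Correction |R − A(h/2)| = 2.962e-04; gap |A(h/2) − A(h)| = 4.444e-03.

0.908278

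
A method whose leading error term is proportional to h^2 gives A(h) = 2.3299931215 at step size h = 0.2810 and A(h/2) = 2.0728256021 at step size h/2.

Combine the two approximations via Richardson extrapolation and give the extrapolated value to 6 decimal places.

1.987103

The method has order 2: 2^2 = 4.
4·2.0728256021 − 2.3299931215 = 5.9613092869
(4·2.0728256021 − 2.3299931215)/(4 − 1) = 1.9871030956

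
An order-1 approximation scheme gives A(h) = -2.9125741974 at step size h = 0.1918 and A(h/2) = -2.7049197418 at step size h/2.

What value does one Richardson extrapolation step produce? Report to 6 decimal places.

-2.497265

Method order is 1; weight 2^1 = 2.
2·(-2.7049197418) − (-2.9125741974) = -2.4972652862
Divide by 2^1 − 1 = 1.
Result: -2.4972652862
Gap between inputs: 2.077e-01; correction applied: +0.2076544556.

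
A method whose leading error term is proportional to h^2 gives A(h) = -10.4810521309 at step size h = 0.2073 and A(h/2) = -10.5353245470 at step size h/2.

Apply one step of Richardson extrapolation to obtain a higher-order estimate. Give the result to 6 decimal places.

r = 2, so 2^r = 4.
4 × (-10.5353245470) = -42.1412981880; subtract (-10.4810521309) → -31.6602460571
R = (-31.6602460571)/3 = -10.5534153524
Correction |R − A(h/2)| = 1.809e-02; gap |A(h/2) − A(h)| = 5.427e-02.

-10.553415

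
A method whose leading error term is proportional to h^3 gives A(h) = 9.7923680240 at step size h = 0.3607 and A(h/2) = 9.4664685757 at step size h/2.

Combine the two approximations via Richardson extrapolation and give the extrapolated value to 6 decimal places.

Error is O(h^3); halving h shrinks it by 2^3 = 8.
8×9.4664685757 = 75.7317486056; subtract 9.7923680240 → 65.9393805816
Divide by 2^3 − 1 = 7.
Extrapolated: 65.9393805816 / 7 = 9.4199115117

9.419912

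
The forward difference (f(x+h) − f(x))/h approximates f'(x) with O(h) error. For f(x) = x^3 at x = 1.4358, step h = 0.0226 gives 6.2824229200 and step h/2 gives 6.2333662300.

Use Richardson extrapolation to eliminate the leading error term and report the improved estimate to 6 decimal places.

6.184310

Order 1 gives 2^r = 2 and 2^r − 1 = 1.
Numerator 2 × A(h/2) − A(h) = 2 × 6.2333662300 − 6.2824229200 = 6.1843095400
Divide by 2^1 − 1 = 1.
R = 6.1843095400/1 = 6.1843095400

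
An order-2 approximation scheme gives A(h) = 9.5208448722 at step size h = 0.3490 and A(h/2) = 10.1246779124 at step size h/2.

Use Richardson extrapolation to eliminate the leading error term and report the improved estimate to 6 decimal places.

r = 2, so 2^r = 4.
4·10.1246779124 − 9.5208448722 = 30.9778667774
30.9778667774 ÷ 3 = 10.3259555925
Shift from A(h/2): +0.2012776801.

10.325956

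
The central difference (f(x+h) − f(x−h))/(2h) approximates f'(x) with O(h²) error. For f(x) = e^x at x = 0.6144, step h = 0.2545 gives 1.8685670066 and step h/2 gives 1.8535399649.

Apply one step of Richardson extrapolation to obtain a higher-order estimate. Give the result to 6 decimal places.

1.848531

Error is O(h^2); halving h shrinks it by 2^2 = 4.
4*1.8535399649 − 1.8685670066 = 5.5455928530
Extrapolated: 5.5455928530 / 3 = 1.8485309510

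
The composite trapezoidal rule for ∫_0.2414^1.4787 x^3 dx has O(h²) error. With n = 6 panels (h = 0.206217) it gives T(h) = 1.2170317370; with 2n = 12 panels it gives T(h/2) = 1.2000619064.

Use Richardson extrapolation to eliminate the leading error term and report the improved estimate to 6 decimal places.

1.194405

Order 2 gives 2^r = 4 and 2^r − 1 = 3.
Difference of the inputs: 1.2000619064 − 1.2170317370 = -0.0169698306
Divide by 2^2 − 1 = 3: (-0.0169698306)/3 = -0.0056566102
R = 1.2000619064 − 0.0056566102 = 1.1944052962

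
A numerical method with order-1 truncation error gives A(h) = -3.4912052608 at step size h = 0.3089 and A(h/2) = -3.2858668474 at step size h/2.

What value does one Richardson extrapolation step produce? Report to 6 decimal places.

-3.080528

With r = 1 the leading error scales as h^1, so the weight is 2^1 = 2.
2^1*A(h/2) = -6.5717336948; minus A(h) gives -3.0805284340.
Divide by 2^1 − 1 = 1.
(2*(-3.2858668474) − (-3.4912052608))/(2 − 1) = -3.0805284340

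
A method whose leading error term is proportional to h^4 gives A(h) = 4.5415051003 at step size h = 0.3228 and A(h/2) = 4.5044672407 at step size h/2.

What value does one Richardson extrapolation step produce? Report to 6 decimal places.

4.501998

r = 4: numerator weight 16, denominator 15.
2^4·A(h/2) = 72.0714758512; minus A(h) gives 67.5299707509.
Divide by 2^4 − 1 = 15.
R = 67.5299707509/15 = 4.5019980501
Gap between inputs: 3.704e-02; correction applied: −0.0024691906.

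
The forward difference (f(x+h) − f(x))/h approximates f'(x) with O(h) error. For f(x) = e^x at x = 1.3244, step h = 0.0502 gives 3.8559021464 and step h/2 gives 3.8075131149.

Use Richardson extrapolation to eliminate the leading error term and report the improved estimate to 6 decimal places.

r = 1, so 2^r = 2.
2 × 3.8075131149 = 7.6150262298; subtract 3.8559021464 → 3.7591240834
Denominator 2 − 1 = 1.
R = 3.7591240834/1 = 3.7591240834

3.759124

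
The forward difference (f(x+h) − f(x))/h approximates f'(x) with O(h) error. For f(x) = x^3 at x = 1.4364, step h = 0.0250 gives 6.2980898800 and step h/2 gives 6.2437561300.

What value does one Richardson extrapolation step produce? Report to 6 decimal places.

6.189422

Leading term ∝ h^1; use weight 2 = 2^1.
Weighted: 12.4875122600 − 6.2980898800 = 6.1894223800
R = 6.1894223800/1 = 6.1894223800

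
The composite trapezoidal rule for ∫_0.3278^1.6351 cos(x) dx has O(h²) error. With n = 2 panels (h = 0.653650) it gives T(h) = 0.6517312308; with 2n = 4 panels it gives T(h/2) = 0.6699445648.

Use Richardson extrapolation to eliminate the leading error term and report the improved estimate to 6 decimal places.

Error is O(h^2); halving h shrinks it by 2^2 = 4.
4×0.6699445648 − 0.6517312308 = 2.0280470284
Denominator 4 − 1 = 3.
(4×0.6699445648 − 0.6517312308)/(4 − 1) = 0.6760156761
Correction |R − A(h/2)| = 6.071e-03; gap |A(h/2) − A(h)| = 1.821e-02.

0.676016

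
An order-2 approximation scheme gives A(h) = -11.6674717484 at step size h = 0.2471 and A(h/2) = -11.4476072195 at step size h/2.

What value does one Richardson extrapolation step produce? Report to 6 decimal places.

-11.374319

Method order is 2; weight 2^2 = 4.
Top: 4(-11.4476072195) − (-11.6674717484) = -34.1229571296
(-34.1229571296) ÷ 3 = -11.3743190432
Correction |R − A(h/2)| = 7.329e-02; gap |A(h/2) − A(h)| = 2.199e-01.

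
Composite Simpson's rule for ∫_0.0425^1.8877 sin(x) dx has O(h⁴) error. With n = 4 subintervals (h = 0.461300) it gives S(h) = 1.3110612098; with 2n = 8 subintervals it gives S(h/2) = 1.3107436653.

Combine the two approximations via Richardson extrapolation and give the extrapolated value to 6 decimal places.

1.310722

Leading term ∝ h^4; use weight 16 = 2^4.
16 × 1.3107436653 = 20.9718986448; subtract 1.3110612098 → 19.6608374350
(16 × 1.3107436653 − 1.3110612098)/(16 − 1) = 1.3107224957
Gap between inputs: 3.175e-04; correction applied: −0.0000211696.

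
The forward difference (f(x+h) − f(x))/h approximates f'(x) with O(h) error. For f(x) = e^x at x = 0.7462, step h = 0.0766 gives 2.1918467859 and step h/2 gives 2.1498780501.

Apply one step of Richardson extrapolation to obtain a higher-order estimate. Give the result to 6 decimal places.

2.107909

With r = 1 the leading error scales as h^1, so the weight is 2^1 = 2.
Weighted: 4.2997561002 − 2.1918467859 = 2.1079093143
2.1079093143 ÷ 1 = 2.1079093143
Shift from A(h/2): −0.0419687358.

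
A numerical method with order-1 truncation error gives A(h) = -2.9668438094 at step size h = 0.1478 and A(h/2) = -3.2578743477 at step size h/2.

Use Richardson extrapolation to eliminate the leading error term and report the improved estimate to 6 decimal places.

Error is O(h^1); halving h shrinks it by 2^1 = 2.
2·(-3.2578743477) − (-2.9668438094) = -3.5489048860
(2·(-3.2578743477) − (-2.9668438094))/(2 − 1) = -3.5489048860
Shift from A(h/2): −0.2910305383.

-3.548905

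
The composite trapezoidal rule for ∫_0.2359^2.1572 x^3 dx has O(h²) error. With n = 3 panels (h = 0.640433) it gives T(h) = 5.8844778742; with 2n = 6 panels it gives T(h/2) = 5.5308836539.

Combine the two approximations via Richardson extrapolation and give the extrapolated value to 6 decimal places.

The method has order 2: 2^2 = 4.
Weighted: 22.1235346156 − 5.8844778742 = 16.2390567414
Extrapolated: 16.2390567414 / 3 = 5.4130189138

5.413019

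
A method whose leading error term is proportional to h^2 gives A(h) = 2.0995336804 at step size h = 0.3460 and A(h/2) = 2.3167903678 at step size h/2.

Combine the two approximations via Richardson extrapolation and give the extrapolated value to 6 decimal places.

Method order is 2; weight 2^2 = 4.
Difference of the inputs: 2.3167903678 − 2.0995336804 = 0.2172566874
Divide by 2^2 − 1 = 3: 0.2172566874/3 = 0.0724188958
R = 2.3167903678 + 0.0724188958 = 2.3892092636

2.389209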